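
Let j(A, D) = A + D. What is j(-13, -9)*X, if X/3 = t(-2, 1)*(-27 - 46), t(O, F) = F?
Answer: 4818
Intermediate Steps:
X = -219 (X = 3*(1*(-27 - 46)) = 3*(1*(-73)) = 3*(-73) = -219)
j(-13, -9)*X = (-13 - 9)*(-219) = -22*(-219) = 4818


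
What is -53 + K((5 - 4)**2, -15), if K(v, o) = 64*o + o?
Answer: -1028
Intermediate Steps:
K(v, o) = 65*o
-53 + K((5 - 4)**2, -15) = -53 + 65*(-15) = -53 - 975 = -1028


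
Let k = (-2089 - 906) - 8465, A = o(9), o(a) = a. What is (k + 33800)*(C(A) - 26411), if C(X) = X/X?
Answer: -589999400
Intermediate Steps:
A = 9
C(X) = 1
k = -11460 (k = -2995 - 8465 = -11460)
(k + 33800)*(C(A) - 26411) = (-11460 + 33800)*(1 - 26411) = 22340*(-26410) = -589999400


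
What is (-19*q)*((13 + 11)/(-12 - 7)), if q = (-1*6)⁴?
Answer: 31104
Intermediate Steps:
q = 1296 (q = (-6)⁴ = 1296)
(-19*q)*((13 + 11)/(-12 - 7)) = (-19*1296)*((13 + 11)/(-12 - 7)) = -590976/(-19) = -590976*(-1)/19 = -24624*(-24/19) = 31104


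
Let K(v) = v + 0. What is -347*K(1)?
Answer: -347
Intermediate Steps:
K(v) = v
-347*K(1) = -347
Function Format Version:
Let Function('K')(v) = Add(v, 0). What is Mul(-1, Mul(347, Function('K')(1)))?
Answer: -347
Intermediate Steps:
Function('K')(v) = v
Mul(-1, Mul(347, Function('K')(1))) = Mul(-1, Mul(347, 1)) = Mul(-1, 347) = -347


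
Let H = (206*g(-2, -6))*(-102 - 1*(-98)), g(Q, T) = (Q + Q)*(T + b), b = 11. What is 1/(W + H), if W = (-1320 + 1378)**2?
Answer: 1/19844 ≈ 5.0393e-5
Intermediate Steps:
g(Q, T) = 2*Q*(11 + T) (g(Q, T) = (Q + Q)*(T + 11) = (2*Q)*(11 + T) = 2*Q*(11 + T))
W = 3364 (W = 58**2 = 3364)
H = 16480 (H = (206*(2*(-2)*(11 - 6)))*(-102 - 1*(-98)) = (206*(2*(-2)*5))*(-102 + 98) = (206*(-20))*(-4) = -4120*(-4) = 16480)
1/(W + H) = 1/(3364 + 16480) = 1/19844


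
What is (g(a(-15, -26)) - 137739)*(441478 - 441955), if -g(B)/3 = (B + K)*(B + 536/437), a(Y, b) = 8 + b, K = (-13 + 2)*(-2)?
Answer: 28669599891/437 ≈ 6.5606e+7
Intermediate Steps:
K = 22 (K = -11*(-2) = 22)
g(B) = -3*(22 + B)*(536/437 + B) (g(B) = -3*(B + 22)*(B + 536/437) = -3*(22 + B)*(B + 536*(1/437)) = -3*(22 + B)*(B + 536/437) = -3*(22 + B)*(536/437 + B))
(g(a(-15, -26)) - 137739)*(441478 - 441955) = ((-35376/437 - 3*(8 - 26)² - 30450*(8 - 26)/437) - 137739)*(441478 - 441955) = ((-35376/437 - 3*(-18)² - 30450/437*(-18)) - 137739)*(-477) = ((-35376/437 - 3*324 + 548100/437) - 137739)*(-477) = ((-35376/437 - 972 + 548100/437) - 137739)*(-477) = (87960/437 - 137739)*(-477) = -60103983/437*(-477) = 28669599891/437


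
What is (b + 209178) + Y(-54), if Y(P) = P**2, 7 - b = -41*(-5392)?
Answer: -8971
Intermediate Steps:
b = -221065 (b = 7 - (-41)*(-5392) = 7 - 1*221072 = 7 - 221072 = -221065)
(b + 209178) + Y(-54) = (-221065 + 209178) + (-54)**2 = -11887 + 2916 = -8971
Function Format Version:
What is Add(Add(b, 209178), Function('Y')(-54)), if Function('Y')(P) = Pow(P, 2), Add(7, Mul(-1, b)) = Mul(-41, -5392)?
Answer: -8971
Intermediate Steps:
b = -221065 (b = Add(7, Mul(-1, Mul(-41, -5392))) = Add(7, Mul(-1, 221072)) = Add(7, -221072) = -221065)
Add(Add(b, 209178), Function('Y')(-54)) = Add(Add(-221065, 209178), Pow(-54, 2)) = Add(-11887, 2916) = -8971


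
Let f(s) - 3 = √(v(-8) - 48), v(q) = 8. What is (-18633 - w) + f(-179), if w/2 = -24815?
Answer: 31000 + 2*I*√10 ≈ 31000.0 + 6.3246*I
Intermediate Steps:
w = -49630 (w = 2*(-24815) = -49630)
f(s) = 3 + 2*I*√10 (f(s) = 3 + √(8 - 48) = 3 + √(-40) = 3 + 2*I*√10)
(-18633 - w) + f(-179) = (-18633 - 1*(-49630)) + (3 + 2*I*√10) = (-18633 + 49630) + (3 + 2*I*√10) = 30997 + (3 + 2*I*√10) = 31000 + 2*I*√10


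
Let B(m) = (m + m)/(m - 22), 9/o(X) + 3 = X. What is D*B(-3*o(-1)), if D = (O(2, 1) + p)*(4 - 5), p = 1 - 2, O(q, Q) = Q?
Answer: 0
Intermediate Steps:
o(X) = 9/(-3 + X)
B(m) = 2*m/(-22 + m) (B(m) = (2*m)/(-22 + m) = 2*m/(-22 + m))
p = -1
D = 0 (D = (1 - 1)*(4 - 5) = 0*(-1) = 0)
D*B(-3*o(-1)) = 0*(2*(-27/(-3 - 1))/(-22 - 27/(-3 - 1))) = 0*(2*(-27/(-4))/(-22 - 27/(-4))) = 0*(2*(-27*(-1)/4)/(-22 - 27*(-1)/4)) = 0*(2*(-3*(-9/4))/(-22 - 3*(-9/4))) = 0*(2*(27/4)/(-22 + 27/4)) = 0*(2*(27/4)/(-61/4)) = 0*(2*(27/4)*(-4/61)) = 0*(-54/61) = 0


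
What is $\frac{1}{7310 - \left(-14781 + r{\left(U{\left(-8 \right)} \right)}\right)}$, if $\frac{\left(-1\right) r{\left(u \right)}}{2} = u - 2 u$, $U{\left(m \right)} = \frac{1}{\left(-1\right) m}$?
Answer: $\frac{4}{88363} \approx 4.5268 \cdot 10^{-5}$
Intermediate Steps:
$U{\left(m \right)} = - \frac{1}{m}$
$r{\left(u \right)} = 2 u$ ($r{\left(u \right)} = - 2 \left(u - 2 u\right) = - 2 \left(- u\right) = 2 u$)
$\frac{1}{7310 - \left(-14781 + r{\left(U{\left(-8 \right)} \right)}\right)} = \frac{1}{7310 + \left(14781 - 2 \left(- \frac{1}{-8}\right)\right)} = \frac{1}{7310 + \left(14781 - 2 \left(\left(-1\right) \left(- \frac{1}{8}\right)\right)\right)} = \frac{1}{7310 + \left(14781 - 2 \cdot \frac{1}{8}\right)} = \frac{1}{7310 + \left(14781 - \frac{1}{4}\right)} = \frac{1}{7310 + \frac{59123}{4}} = \frac{1}{\frac{88363}{4}} = \frac{4}{88363}$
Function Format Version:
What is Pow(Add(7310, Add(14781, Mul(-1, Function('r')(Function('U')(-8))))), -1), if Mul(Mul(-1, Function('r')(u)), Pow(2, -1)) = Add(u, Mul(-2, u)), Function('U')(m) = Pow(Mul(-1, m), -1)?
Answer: Rational(4, 88363) ≈ 4.5268e-5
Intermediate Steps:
Function('U')(m) = Mul(-1, Pow(m, -1))
Function('r')(u) = Mul(2, u) (Function('r')(u) = Mul(-2, Add(u, Mul(-2, u))) = Mul(-2, Mul(-1, u)) = Mul(2, u))
Pow(Add(7310, Add(14781, Mul(-1, Function('r')(Function('U')(-8))))), -1) = Pow(Add(7310, Add(14781, Mul(-1, Mul(2, Mul(-1, Pow(-8, -1)))))), -1) = Pow(Add(7310, Add(14781, Mul(-1, Mul(2, Mul(-1, Rational(-1, 8)))))), -1) = Pow(Add(7310, Add(14781, Mul(-1, Mul(2, Rational(1, 8))))), -1) = Pow(Add(7310, Add(14781, Mul(-1, Rational(1, 4)))), -1) = Pow(Add(7310, Add(14781, Rational(-1, 4))), -1) = Pow(Add(7310, Rational(59123, 4)), -1) = Pow(Rational(88363, 4), -1) = Rational(4, 88363)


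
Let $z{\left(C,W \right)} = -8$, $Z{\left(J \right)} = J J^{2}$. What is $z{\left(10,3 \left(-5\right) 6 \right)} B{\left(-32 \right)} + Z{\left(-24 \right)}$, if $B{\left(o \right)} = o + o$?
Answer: $-13312$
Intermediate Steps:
$Z{\left(J \right)} = J^{3}$
$B{\left(o \right)} = 2 o$
$z{\left(10,3 \left(-5\right) 6 \right)} B{\left(-32 \right)} + Z{\left(-24 \right)} = - 8 \cdot 2 \left(-32\right) + \left(-24\right)^{3} = \left(-8\right) \left(-64\right) - 13824 = 512 - 13824 = -13312$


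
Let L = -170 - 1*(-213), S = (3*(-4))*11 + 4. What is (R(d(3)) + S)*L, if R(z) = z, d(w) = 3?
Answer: -5375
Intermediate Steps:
S = -128 (S = -12*11 + 4 = -132 + 4 = -128)
L = 43 (L = -170 + 213 = 43)
(R(d(3)) + S)*L = (3 - 128)*43 = -125*43 = -5375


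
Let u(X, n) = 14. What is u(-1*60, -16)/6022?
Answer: 7/3011 ≈ 0.0023248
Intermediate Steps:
u(-1*60, -16)/6022 = 14/6022 = 14*(1/6022) = 7/3011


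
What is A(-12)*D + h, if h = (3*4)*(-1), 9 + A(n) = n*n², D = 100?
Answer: -173712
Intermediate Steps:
A(n) = -9 + n³ (A(n) = -9 + n*n² = -9 + n³)
h = -12 (h = 12*(-1) = -12)
A(-12)*D + h = (-9 + (-12)³)*100 - 12 = (-9 - 1728)*100 - 12 = -1737*100 - 12 = -173700 - 12 = -173712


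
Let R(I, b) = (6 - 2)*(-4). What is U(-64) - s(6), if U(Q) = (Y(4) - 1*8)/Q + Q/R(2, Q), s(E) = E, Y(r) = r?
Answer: -31/16 ≈ -1.9375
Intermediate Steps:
R(I, b) = -16 (R(I, b) = 4*(-4) = -16)
U(Q) = -4/Q - Q/16 (U(Q) = (4 - 1*8)/Q + Q/(-16) = (4 - 8)/Q + Q*(-1/16) = -4/Q - Q/16)
U(-64) - s(6) = (-4/(-64) - 1/16*(-64)) - 1*6 = (-4*(-1/64) + 4) - 6 = (1/16 + 4) - 6 = 65/16 - 6 = -31/16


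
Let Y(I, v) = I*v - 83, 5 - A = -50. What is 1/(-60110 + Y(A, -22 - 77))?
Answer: -1/65638 ≈ -1.5235e-5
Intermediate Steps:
A = 55 (A = 5 - 1*(-50) = 5 + 50 = 55)
Y(I, v) = -83 + I*v
1/(-60110 + Y(A, -22 - 77)) = 1/(-60110 + (-83 + 55*(-22 - 77))) = 1/(-60110 + (-83 + 55*(-99))) = 1/(-60110 + (-83 - 5445)) = 1/(-60110 - 5528) = 1/(-65638) = -1/65638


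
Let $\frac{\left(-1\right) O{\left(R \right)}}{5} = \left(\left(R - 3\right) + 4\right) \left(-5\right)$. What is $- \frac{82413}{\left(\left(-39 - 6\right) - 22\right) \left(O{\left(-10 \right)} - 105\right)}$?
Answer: $- \frac{27471}{7370} \approx -3.7274$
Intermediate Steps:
$O{\left(R \right)} = 25 + 25 R$ ($O{\left(R \right)} = - 5 \left(\left(R - 3\right) + 4\right) \left(-5\right) = - 5 \left(\left(-3 + R\right) + 4\right) \left(-5\right) = - 5 \left(1 + R\right) \left(-5\right) = - 5 \left(-5 - 5 R\right) = 25 + 25 R$)
$- \frac{82413}{\left(\left(-39 - 6\right) - 22\right) \left(O{\left(-10 \right)} - 105\right)} = - \frac{82413}{\left(\left(-39 - 6\right) - 22\right) \left(\left(25 + 25 \left(-10\right)\right) - 105\right)} = - \frac{82413}{\left(-45 - 22\right) \left(\left(25 - 250\right) - 105\right)} = - \frac{82413}{\left(-67\right) \left(-225 - 105\right)} = - \frac{82413}{\left(-67\right) \left(-330\right)} = - \frac{82413}{22110} = \left(-82413\right) \frac{1}{22110} = - \frac{27471}{7370}$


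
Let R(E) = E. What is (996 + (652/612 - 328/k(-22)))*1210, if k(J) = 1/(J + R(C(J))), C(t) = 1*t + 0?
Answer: 2856382870/153 ≈ 1.8669e+7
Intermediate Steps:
C(t) = t (C(t) = t + 0 = t)
k(J) = 1/(2*J) (k(J) = 1/(J + J) = 1/(2*J))
(996 + (652/612 - 328/k(-22)))*1210 = (996 + (652/612 - 328/((½)/(-22))))*1210 = (996 + (652*(1/612) - 328/((½)*(-1/22))))*1210 = (996 + (163/153 - 328/(-1/44)))*1210 = (996 + (163/153 - 328*(-44)))*1210 = (996 + (163/153 + 14432))*1210 = (996 + 2208259/153)*1210 = (2360647/153)*1210 = 2856382870/153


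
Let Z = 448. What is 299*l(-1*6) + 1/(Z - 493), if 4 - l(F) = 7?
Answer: -40366/45 ≈ -897.02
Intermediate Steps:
l(F) = -3 (l(F) = 4 - 1*7 = 4 - 7 = -3)
299*l(-1*6) + 1/(Z - 493) = 299*(-3) + 1/(448 - 493) = -897 + 1/(-45) = -897 - 1/45 = -40366/45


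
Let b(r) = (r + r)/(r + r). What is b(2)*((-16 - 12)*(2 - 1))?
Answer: -28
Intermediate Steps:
b(r) = 1 (b(r) = (2*r)/((2*r)) = (2*r)*(1/(2*r)) = 1)
b(2)*((-16 - 12)*(2 - 1)) = 1*((-16 - 12)*(2 - 1)) = 1*(-28*1) = 1*(-28) = -28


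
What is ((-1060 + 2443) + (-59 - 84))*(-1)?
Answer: -1240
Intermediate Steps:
((-1060 + 2443) + (-59 - 84))*(-1) = (1383 - 143)*(-1) = 1240*(-1) = -1240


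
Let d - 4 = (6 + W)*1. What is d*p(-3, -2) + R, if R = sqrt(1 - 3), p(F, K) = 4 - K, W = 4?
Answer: 84 + I*sqrt(2) ≈ 84.0 + 1.4142*I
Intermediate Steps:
R = I*sqrt(2) (R = sqrt(-2) = I*sqrt(2) ≈ 1.4142*I)
d = 14 (d = 4 + (6 + 4)*1 = 4 + 10*1 = 4 + 10 = 14)
d*p(-3, -2) + R = 14*(4 - 1*(-2)) + I*sqrt(2) = 14*(4 + 2) + I*sqrt(2) = 14*6 + I*sqrt(2) = 84 + I*sqrt(2)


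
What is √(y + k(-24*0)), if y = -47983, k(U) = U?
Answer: I*√47983 ≈ 219.05*I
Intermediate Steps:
√(y + k(-24*0)) = √(-47983 - 24*0) = √(-47983 + 0) = √(-47983) = I*√47983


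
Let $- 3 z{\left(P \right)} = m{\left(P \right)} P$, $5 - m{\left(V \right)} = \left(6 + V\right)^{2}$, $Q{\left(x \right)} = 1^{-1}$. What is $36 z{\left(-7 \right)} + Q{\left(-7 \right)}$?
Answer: $337$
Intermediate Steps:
$Q{\left(x \right)} = 1$
$m{\left(V \right)} = 5 - \left(6 + V\right)^{2}$
$z{\left(P \right)} = - \frac{P \left(5 - \left(6 + P\right)^{2}\right)}{3}$ ($z{\left(P \right)} = - \frac{\left(5 - \left(6 + P\right)^{2}\right) P}{3} = - \frac{P \left(5 - \left(6 + P\right)^{2}\right)}{3}$)
$36 z{\left(-7 \right)} + Q{\left(-7 \right)} = 36 \cdot \frac{1}{3} \left(-7\right) \left(-5 + \left(6 - 7\right)^{2}\right) + 1 = 36 \cdot \frac{1}{3} \left(-7\right) \left(-5 + \left(-1\right)^{2}\right) + 1 = 36 \cdot \frac{1}{3} \left(-7\right) \left(-5 + 1\right) + 1 = 36 \cdot \frac{1}{3} \left(-7\right) \left(-4\right) + 1 = 36 \cdot \frac{28}{3} + 1 = 336 + 1 = 337$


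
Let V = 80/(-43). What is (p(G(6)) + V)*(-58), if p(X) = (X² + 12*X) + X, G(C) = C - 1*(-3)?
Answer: -489172/43 ≈ -11376.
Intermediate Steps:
G(C) = 3 + C (G(C) = C + 3 = 3 + C)
p(X) = X² + 13*X
V = -80/43 (V = 80*(-1/43) = -80/43 ≈ -1.8605)
(p(G(6)) + V)*(-58) = ((3 + 6)*(13 + (3 + 6)) - 80/43)*(-58) = (9*(13 + 9) - 80/43)*(-58) = (9*22 - 80/43)*(-58) = (198 - 80/43)*(-58) = (8434/43)*(-58) = -489172/43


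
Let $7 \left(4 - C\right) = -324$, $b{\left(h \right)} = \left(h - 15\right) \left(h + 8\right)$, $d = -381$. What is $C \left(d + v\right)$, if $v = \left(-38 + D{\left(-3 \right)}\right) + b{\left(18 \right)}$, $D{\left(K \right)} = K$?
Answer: $- \frac{121088}{7} \approx -17298.0$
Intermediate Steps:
$b{\left(h \right)} = \left(-15 + h\right) \left(8 + h\right)$
$C = \frac{352}{7}$ ($C = 4 - - \frac{324}{7} = 4 + \frac{324}{7} = \frac{352}{7} \approx 50.286$)
$v = 37$ ($v = \left(-38 - 3\right) - \left(246 - 324\right) = -41 - -78 = -41 + 78 = 37$)
$C \left(d + v\right) = \frac{352 \left(-381 + 37\right)}{7} = \frac{352}{7} \left(-344\right) = - \frac{121088}{7}$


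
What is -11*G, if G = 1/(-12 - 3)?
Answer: 11/15 ≈ 0.73333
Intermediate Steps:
G = -1/15 (G = 1/(-15) = -1/15 ≈ -0.066667)
-11*G = -11*(-1/15) = 11/15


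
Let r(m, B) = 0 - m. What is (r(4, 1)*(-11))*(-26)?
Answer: -1144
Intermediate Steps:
r(m, B) = -m
(r(4, 1)*(-11))*(-26) = (-1*4*(-11))*(-26) = -4*(-11)*(-26) = 44*(-26) = -1144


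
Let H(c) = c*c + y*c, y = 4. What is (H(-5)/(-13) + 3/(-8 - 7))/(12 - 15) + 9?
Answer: 1793/195 ≈ 9.1949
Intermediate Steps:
H(c) = c² + 4*c (H(c) = c*c + 4*c = c² + 4*c)
(H(-5)/(-13) + 3/(-8 - 7))/(12 - 15) + 9 = (-5*(4 - 5)/(-13) + 3/(-8 - 7))/(12 - 15) + 9 = (-5*(-1)*(-1/13) + 3/(-15))/(-3) + 9 = -(5*(-1/13) + 3*(-1/15))/3 + 9 = -(-5/13 - ⅕)/3 + 9 = -⅓*(-38/65) + 9 = 38/195 + 9 = 1793/195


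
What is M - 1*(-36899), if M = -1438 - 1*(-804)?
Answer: 36265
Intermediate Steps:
M = -634 (M = -1438 + 804 = -634)
M - 1*(-36899) = -634 - 1*(-36899) = -634 + 36899 = 36265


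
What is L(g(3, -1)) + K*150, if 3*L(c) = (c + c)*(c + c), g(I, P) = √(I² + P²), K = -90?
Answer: -40460/3 ≈ -13487.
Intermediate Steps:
L(c) = 4*c²/3 (L(c) = ((c + c)*(c + c))/3 = ((2*c)*(2*c))/3 = (4*c²)/3 = 4*c²/3)
L(g(3, -1)) + K*150 = 4*(√(3² + (-1)²))²/3 - 90*150 = 4*(√(9 + 1))²/3 - 13500 = 4*(√10)²/3 - 13500 = (4/3)*10 - 13500 = 40/3 - 13500 = -40460/3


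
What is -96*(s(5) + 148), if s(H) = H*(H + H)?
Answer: -19008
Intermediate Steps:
s(H) = 2*H**2 (s(H) = H*(2*H) = 2*H**2)
-96*(s(5) + 148) = -96*(2*5**2 + 148) = -96*(2*25 + 148) = -96*(50 + 148) = -96*198 = -19008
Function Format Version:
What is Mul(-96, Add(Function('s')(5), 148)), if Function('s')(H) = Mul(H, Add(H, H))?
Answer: -19008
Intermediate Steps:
Function('s')(H) = Mul(2, Pow(H, 2)) (Function('s')(H) = Mul(H, Mul(2, H)) = Mul(2, Pow(H, 2)))
Mul(-96, Add(Function('s')(5), 148)) = Mul(-96, Add(Mul(2, Pow(5, 2)), 148)) = Mul(-96, Add(Mul(2, 25), 148)) = Mul(-96, Add(50, 148)) = Mul(-96, 198) = -19008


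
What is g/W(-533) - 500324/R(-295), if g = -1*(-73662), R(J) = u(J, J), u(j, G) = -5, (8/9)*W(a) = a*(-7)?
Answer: 5601108692/55965 ≈ 1.0008e+5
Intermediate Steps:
W(a) = -63*a/8 (W(a) = 9*(a*(-7))/8 = 9*(-7*a)/8 = -63*a/8)
R(J) = -5
g = 73662
g/W(-533) - 500324/R(-295) = 73662/((-63/8*(-533))) - 500324/(-5) = 73662/(33579/8) - 500324*(-⅕) = 73662*(8/33579) + 500324/5 = 196432/11193 + 500324/5 = 5601108692/55965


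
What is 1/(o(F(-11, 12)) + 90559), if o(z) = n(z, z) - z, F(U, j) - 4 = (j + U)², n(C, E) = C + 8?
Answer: 1/90567 ≈ 1.1042e-5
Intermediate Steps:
n(C, E) = 8 + C
F(U, j) = 4 + (U + j)² (F(U, j) = 4 + (j + U)² = 4 + (U + j)²)
o(z) = 8 (o(z) = (8 + z) - z = 8)
1/(o(F(-11, 12)) + 90559) = 1/(8 + 90559) = 1/90567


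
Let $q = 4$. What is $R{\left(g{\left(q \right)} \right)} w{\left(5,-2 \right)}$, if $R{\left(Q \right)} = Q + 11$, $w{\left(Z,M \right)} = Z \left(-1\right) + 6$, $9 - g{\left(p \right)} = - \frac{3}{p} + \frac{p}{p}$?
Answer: $\frac{79}{4} \approx 19.75$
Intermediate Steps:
$g{\left(p \right)} = 8 + \frac{3}{p}$ ($g{\left(p \right)} = 9 - \left(- \frac{3}{p} + \frac{p}{p}\right) = 9 - \left(- \frac{3}{p} + 1\right) = 9 - \left(1 - \frac{3}{p}\right) = 8 + \frac{3}{p}$)
$w{\left(Z,M \right)} = 6 - Z$ ($w{\left(Z,M \right)} = - Z + 6 = 6 - Z$)
$R{\left(Q \right)} = 11 + Q$
$R{\left(g{\left(q \right)} \right)} w{\left(5,-2 \right)} = \left(11 + \left(8 + \frac{3}{4}\right)\right) \left(6 - 5\right) = \left(11 + \left(8 + 3 \cdot \frac{1}{4}\right)\right) \left(6 - 5\right) = \left(11 + \left(8 + \frac{3}{4}\right)\right) 1 = \left(11 + \frac{35}{4}\right) 1 = \frac{79}{4} \cdot 1 = \frac{79}{4}$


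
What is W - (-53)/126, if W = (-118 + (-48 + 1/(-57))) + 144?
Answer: -51703/2394 ≈ -21.597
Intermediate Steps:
W = -1255/57 (W = (-118 + (-48 - 1/57)) + 144 = (-118 - 2737/57) + 144 = -9463/57 + 144 = -1255/57 ≈ -22.018)
W - (-53)/126 = -1255/57 - (-53)/126 = -1255/57 - 1*(-53/126) = -1255/57 + 53/126 = -51703/2394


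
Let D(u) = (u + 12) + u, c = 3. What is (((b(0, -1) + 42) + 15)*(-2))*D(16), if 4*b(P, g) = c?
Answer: -5082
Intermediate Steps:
D(u) = 12 + 2*u (D(u) = (12 + u) + u = 12 + 2*u)
b(P, g) = ¾ (b(P, g) = (¼)*3 = ¾)
(((b(0, -1) + 42) + 15)*(-2))*D(16) = (((¾ + 42) + 15)*(-2))*(12 + 2*16) = ((171/4 + 15)*(-2))*(12 + 32) = ((231/4)*(-2))*44 = -231/2*44 = -5082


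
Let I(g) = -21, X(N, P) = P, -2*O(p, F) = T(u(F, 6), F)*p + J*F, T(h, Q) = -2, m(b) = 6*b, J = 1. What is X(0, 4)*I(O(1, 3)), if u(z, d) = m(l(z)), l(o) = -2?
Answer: -84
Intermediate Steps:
u(z, d) = -12 (u(z, d) = 6*(-2) = -12)
O(p, F) = p - F/2 (O(p, F) = -(-2*p + 1*F)/2 = -(-2*p + F)/2 = -(F - 2*p)/2 = p - F/2)
X(0, 4)*I(O(1, 3)) = 4*(-21) = -84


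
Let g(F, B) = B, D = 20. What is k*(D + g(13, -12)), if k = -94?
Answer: -752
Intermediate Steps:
k*(D + g(13, -12)) = -94*(20 - 12) = -94*8 = -752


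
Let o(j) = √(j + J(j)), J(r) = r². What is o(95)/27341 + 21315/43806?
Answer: 145/298 + 4*√570/27341 ≈ 0.49007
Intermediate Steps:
o(j) = √(j + j²)
o(95)/27341 + 21315/43806 = √(95*(1 + 95))/27341 + 21315/43806 = √(95*96)*(1/27341) + 21315*(1/43806) = √9120*(1/27341) + 145/298 = (4*√570)*(1/27341) + 145/298 = 4*√570/27341 + 145/298 = 145/298 + 4*√570/27341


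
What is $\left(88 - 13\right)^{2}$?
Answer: $5625$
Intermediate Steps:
$\left(88 - 13\right)^{2} = 75^{2} = 5625$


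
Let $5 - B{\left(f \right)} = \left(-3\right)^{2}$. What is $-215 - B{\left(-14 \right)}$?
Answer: $-211$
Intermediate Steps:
$B{\left(f \right)} = -4$ ($B{\left(f \right)} = 5 - \left(-3\right)^{2} = 5 - 9 = -4$)
$-215 - B{\left(-14 \right)} = -215 - -4 = -215 + 4 = -211$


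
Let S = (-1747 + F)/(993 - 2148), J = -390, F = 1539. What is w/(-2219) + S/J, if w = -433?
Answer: 1069139/5492025 ≈ 0.19467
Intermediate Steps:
S = 208/1155 (S = (-1747 + 1539)/(993 - 2148) = -208/(-1155) = -208*(-1/1155) = 208/1155 ≈ 0.18009)
w/(-2219) + S/J = -433/(-2219) + (208/1155)/(-390) = -433*(-1/2219) + (208/1155)*(-1/390) = 433/2219 - 8/17325 = 1069139/5492025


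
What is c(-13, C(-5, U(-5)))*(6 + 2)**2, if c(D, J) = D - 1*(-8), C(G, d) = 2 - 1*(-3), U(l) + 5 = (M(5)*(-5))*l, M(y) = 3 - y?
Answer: -320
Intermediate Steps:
U(l) = -5 + 10*l (U(l) = -5 + ((3 - 1*5)*(-5))*l = -5 + ((3 - 5)*(-5))*l = -5 + (-2*(-5))*l = -5 + 10*l)
C(G, d) = 5 (C(G, d) = 2 + 3 = 5)
c(D, J) = 8 + D (c(D, J) = D + 8 = 8 + D)
c(-13, C(-5, U(-5)))*(6 + 2)**2 = (8 - 13)*(6 + 2)**2 = -5*8**2 = -5*64 = -320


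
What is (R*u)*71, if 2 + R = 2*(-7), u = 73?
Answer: -82928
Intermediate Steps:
R = -16 (R = -2 + 2*(-7) = -2 - 14 = -16)
(R*u)*71 = -16*73*71 = -1168*71 = -82928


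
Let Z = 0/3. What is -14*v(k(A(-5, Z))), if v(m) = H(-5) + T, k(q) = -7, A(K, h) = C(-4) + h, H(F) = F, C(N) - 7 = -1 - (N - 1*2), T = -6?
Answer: 154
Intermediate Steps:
C(N) = 8 - N (C(N) = 7 + (-1 - (N - 1*2)) = 7 + (-1 - (N - 2)) = 7 + (-1 - (-2 + N)) = 7 + (-1 + (2 - N)) = 7 + (1 - N) = 8 - N)
Z = 0 (Z = 0*(1/3) = 0)
A(K, h) = 12 + h (A(K, h) = (8 - 1*(-4)) + h = (8 + 4) + h = 12 + h)
v(m) = -11 (v(m) = -5 - 6 = -11)
-14*v(k(A(-5, Z))) = -14*(-11) = 154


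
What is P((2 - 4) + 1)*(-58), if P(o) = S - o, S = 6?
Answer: -406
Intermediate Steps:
P(o) = 6 - o
P((2 - 4) + 1)*(-58) = (6 - ((2 - 4) + 1))*(-58) = (6 - (-2 + 1))*(-58) = (6 - 1*(-1))*(-58) = (6 + 1)*(-58) = 7*(-58) = -406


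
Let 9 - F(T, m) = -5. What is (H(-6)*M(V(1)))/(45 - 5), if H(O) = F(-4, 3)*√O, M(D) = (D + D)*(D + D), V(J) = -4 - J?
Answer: 35*I*√6 ≈ 85.732*I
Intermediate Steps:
F(T, m) = 14 (F(T, m) = 9 - 1*(-5) = 9 + 5 = 14)
M(D) = 4*D² (M(D) = (2*D)*(2*D) = 4*D²)
H(O) = 14*√O
(H(-6)*M(V(1)))/(45 - 5) = ((14*√(-6))*(4*(-4 - 1*1)²))/(45 - 5) = ((14*(I*√6))*(4*(-4 - 1)²))/40 = ((14*I*√6)*(4*(-5)²))*(1/40) = ((14*I*√6)*(4*25))*(1/40) = ((14*I*√6)*100)*(1/40) = (1400*I*√6)*(1/40) = 35*I*√6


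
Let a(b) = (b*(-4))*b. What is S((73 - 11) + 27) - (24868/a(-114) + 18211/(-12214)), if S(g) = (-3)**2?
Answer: 870601445/79366572 ≈ 10.969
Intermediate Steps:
S(g) = 9
a(b) = -4*b**2 (a(b) = (-4*b)*b = -4*b**2)
S((73 - 11) + 27) - (24868/a(-114) + 18211/(-12214)) = 9 - (24868/((-4*(-114)**2)) + 18211/(-12214)) = 9 - (24868/((-4*12996)) + 18211*(-1/12214)) = 9 - (24868/(-51984) - 18211/12214) = 9 - (24868*(-1/51984) - 18211/12214) = 9 - (-6217/12996 - 18211/12214) = 9 - 1*(-156302297/79366572) = 9 + 156302297/79366572 = 870601445/79366572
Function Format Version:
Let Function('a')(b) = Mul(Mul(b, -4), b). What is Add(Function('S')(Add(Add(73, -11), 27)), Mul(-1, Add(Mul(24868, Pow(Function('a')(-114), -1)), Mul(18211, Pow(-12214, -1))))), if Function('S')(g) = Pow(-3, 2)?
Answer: Rational(870601445, 79366572) ≈ 10.969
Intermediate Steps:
Function('S')(g) = 9
Function('a')(b) = Mul(-4, Pow(b, 2)) (Function('a')(b) = Mul(Mul(-4, b), b) = Mul(-4, Pow(b, 2)))
Add(Function('S')(Add(Add(73, -11), 27)), Mul(-1, Add(Mul(24868, Pow(Function('a')(-114), -1)), Mul(18211, Pow(-12214, -1))))) = Add(9, Mul(-1, Add(Mul(24868, Pow(Mul(-4, Pow(-114, 2)), -1)), Mul(18211, Pow(-12214, -1))))) = Add(9, Mul(-1, Add(Mul(24868, Pow(Mul(-4, 12996), -1)), Mul(18211, Rational(-1, 12214))))) = Add(9, Mul(-1, Add(Mul(24868, Pow(-51984, -1)), Rational(-18211, 12214)))) = Add(9, Mul(-1, Add(Mul(24868, Rational(-1, 51984)), Rational(-18211, 12214)))) = Add(9, Mul(-1, Add(Rational(-6217, 12996), Rational(-18211, 12214)))) = Add(9, Mul(-1, Rational(-156302297, 79366572))) = Add(9, Rational(156302297, 79366572)) = Rational(870601445, 79366572)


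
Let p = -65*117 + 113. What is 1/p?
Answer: -1/7492 ≈ -0.00013348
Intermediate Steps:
p = -7492 (p = -7605 + 113 = -7492)
1/p = 1/(-7492) = -1/7492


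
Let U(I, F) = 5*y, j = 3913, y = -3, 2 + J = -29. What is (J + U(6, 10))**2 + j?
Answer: 6029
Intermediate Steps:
J = -31 (J = -2 - 29 = -31)
U(I, F) = -15 (U(I, F) = 5*(-3) = -15)
(J + U(6, 10))**2 + j = (-31 - 15)**2 + 3913 = (-46)**2 + 3913 = 2116 + 3913 = 6029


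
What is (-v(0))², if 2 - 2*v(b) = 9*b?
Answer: 1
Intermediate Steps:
v(b) = 1 - 9*b/2
(-v(0))² = (-(1 - 9/2*0))² = (-(1 + 0))² = (-1*1)² = (-1)² = 1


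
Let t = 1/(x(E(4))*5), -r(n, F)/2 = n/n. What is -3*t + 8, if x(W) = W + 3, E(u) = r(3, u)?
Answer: 37/5 ≈ 7.4000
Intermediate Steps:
r(n, F) = -2 (r(n, F) = -2*n/n = -2*1 = -2)
E(u) = -2
x(W) = 3 + W
t = ⅕ (t = 1/((3 - 2)*5) = 1/(1*5) = 1/5 = ⅕ ≈ 0.20000)
-3*t + 8 = -3*⅕ + 8 = -⅗ + 8 = 37/5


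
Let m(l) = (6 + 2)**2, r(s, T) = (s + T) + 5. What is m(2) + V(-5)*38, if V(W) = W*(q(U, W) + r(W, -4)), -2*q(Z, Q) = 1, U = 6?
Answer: 919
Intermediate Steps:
q(Z, Q) = -1/2 (q(Z, Q) = -1/2*1 = -1/2)
r(s, T) = 5 + T + s (r(s, T) = (T + s) + 5 = 5 + T + s)
V(W) = W*(1/2 + W) (V(W) = W*(-1/2 + (5 - 4 + W)) = W*(-1/2 + (1 + W)) = W*(1/2 + W))
m(l) = 64 (m(l) = 8**2 = 64)
m(2) + V(-5)*38 = 64 - 5*(1/2 - 5)*38 = 64 - 5*(-9/2)*38 = 64 + (45/2)*38 = 64 + 855 = 919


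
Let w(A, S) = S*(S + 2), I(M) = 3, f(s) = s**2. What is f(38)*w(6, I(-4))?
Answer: 21660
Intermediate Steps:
w(A, S) = S*(2 + S)
f(38)*w(6, I(-4)) = 38**2*(3*(2 + 3)) = 1444*(3*5) = 1444*15 = 21660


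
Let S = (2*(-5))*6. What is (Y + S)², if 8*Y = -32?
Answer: 4096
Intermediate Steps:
Y = -4 (Y = (⅛)*(-32) = -4)
S = -60 (S = -10*6 = -60)
(Y + S)² = (-4 - 60)² = (-64)² = 4096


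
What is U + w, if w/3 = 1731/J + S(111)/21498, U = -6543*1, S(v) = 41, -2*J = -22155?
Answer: -346236402653/52920910 ≈ -6542.5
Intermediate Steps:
J = 22155/2 (J = -½*(-22155) = 22155/2 ≈ 11078.)
U = -6543
w = 25111477/52920910 (w = 3*(1731/(22155/2) + 41/21498) = 3*(1731*(2/22155) + 41*(1/21498)) = 3*(1154/7385 + 41/21498) = 3*(25111477/158762730) = 25111477/52920910 ≈ 0.47451)
U + w = -6543 + 25111477/52920910 = -346236402653/52920910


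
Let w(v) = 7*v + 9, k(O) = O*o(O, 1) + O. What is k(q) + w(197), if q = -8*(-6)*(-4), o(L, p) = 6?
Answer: 44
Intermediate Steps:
q = -192 (q = 48*(-4) = -192)
k(O) = 7*O (k(O) = O*6 + O = 6*O + O = 7*O)
w(v) = 9 + 7*v
k(q) + w(197) = 7*(-192) + (9 + 7*197) = -1344 + (9 + 1379) = -1344 + 1388 = 44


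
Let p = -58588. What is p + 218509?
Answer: 159921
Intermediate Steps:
p + 218509 = -58588 + 218509 = 159921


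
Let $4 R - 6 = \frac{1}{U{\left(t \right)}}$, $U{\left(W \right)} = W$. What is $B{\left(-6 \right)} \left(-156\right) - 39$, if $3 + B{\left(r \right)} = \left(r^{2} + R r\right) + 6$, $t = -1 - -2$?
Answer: $-4485$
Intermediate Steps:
$t = 1$ ($t = -1 + 2 = 1$)
$R = \frac{7}{4}$ ($R = \frac{3}{2} + \frac{1}{4 \cdot 1} = \frac{3}{2} + \frac{1}{4} \cdot 1 = \frac{3}{2} + \frac{1}{4} = \frac{7}{4} \approx 1.75$)
$B{\left(r \right)} = 3 + r^{2} + \frac{7 r}{4}$ ($B{\left(r \right)} = -3 + \left(\left(r^{2} + \frac{7 r}{4}\right) + 6\right) = -3 + \left(6 + r^{2} + \frac{7 r}{4}\right) = 3 + r^{2} + \frac{7 r}{4}$)
$B{\left(-6 \right)} \left(-156\right) - 39 = \left(3 + \left(-6\right)^{2} + \frac{7}{4} \left(-6\right)\right) \left(-156\right) - 39 = \left(3 + 36 - \frac{21}{2}\right) \left(-156\right) - 39 = \frac{57}{2} \left(-156\right) - 39 = -4446 - 39 = -4485$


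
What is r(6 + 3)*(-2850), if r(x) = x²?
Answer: -230850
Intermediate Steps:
r(6 + 3)*(-2850) = (6 + 3)²*(-2850) = 9²*(-2850) = 81*(-2850) = -230850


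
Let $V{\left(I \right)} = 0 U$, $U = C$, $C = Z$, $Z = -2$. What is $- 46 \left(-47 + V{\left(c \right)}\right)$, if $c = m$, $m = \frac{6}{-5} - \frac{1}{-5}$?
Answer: $2162$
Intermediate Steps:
$C = -2$
$U = -2$
$m = -1$ ($m = 6 \left(- \frac{1}{5}\right) - - \frac{1}{5} = - \frac{6}{5} + \frac{1}{5} = -1$)
$c = -1$
$V{\left(I \right)} = 0$ ($V{\left(I \right)} = 0 \left(-2\right) = 0$)
$- 46 \left(-47 + V{\left(c \right)}\right) = - 46 \left(-47 + 0\right) = \left(-46\right) \left(-47\right) = 2162$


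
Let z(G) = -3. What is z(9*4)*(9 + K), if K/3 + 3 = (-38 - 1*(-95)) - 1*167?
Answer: 990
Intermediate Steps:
K = -339 (K = -9 + 3*((-38 - 1*(-95)) - 1*167) = -9 + 3*((-38 + 95) - 167) = -9 + 3*(57 - 167) = -9 + 3*(-110) = -9 - 330 = -339)
z(9*4)*(9 + K) = -3*(9 - 339) = -3*(-330) = 990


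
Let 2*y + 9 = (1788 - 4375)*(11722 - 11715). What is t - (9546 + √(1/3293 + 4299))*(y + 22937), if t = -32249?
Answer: -132511637 - 111024*√728401721/3293 ≈ -1.3342e+8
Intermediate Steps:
y = -9059 (y = -9/2 + ((1788 - 4375)*(11722 - 11715))/2 = -9/2 + (-2587*7)/2 = -9/2 + (½)*(-18109) = -9/2 - 18109/2 = -9059)
t - (9546 + √(1/3293 + 4299))*(y + 22937) = -32249 - (9546 + √(1/3293 + 4299))*(-9059 + 22937) = -32249 - (9546 + √(1/3293 + 4299))*13878 = -32249 - (9546 + √(14156608/3293))*13878 = -32249 - (9546 + 8*√728401721/3293)*13878 = -32249 - (132479388 + 111024*√728401721/3293) = -32249 + (-132479388 - 111024*√728401721/3293) = -132511637 - 111024*√728401721/3293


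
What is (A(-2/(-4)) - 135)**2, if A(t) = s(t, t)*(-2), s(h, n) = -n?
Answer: 17956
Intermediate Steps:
A(t) = 2*t (A(t) = -t*(-2) = 2*t)
(A(-2/(-4)) - 135)**2 = (2*(-2/(-4)) - 135)**2 = (2*(-2*(-1/4)) - 135)**2 = (2*(1/2) - 135)**2 = (1 - 135)**2 = (-134)**2 = 17956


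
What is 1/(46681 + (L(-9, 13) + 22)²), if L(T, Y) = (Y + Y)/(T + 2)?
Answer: 49/2303753 ≈ 2.1270e-5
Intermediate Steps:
L(T, Y) = 2*Y/(2 + T) (L(T, Y) = (2*Y)/(2 + T) = 2*Y/(2 + T))
1/(46681 + (L(-9, 13) + 22)²) = 1/(46681 + (2*13/(2 - 9) + 22)²) = 1/(46681 + (2*13/(-7) + 22)²) = 1/(46681 + (2*13*(-⅐) + 22)²) = 1/(46681 + (-26/7 + 22)²) = 1/(46681 + (128/7)²) = 1/(46681 + 16384/49) = 1/(2303753/49) = 49/2303753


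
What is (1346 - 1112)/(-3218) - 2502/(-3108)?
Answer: 610347/833462 ≈ 0.73230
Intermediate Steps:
(1346 - 1112)/(-3218) - 2502/(-3108) = 234*(-1/3218) - 2502*(-1/3108) = -117/1609 + 417/518 = 610347/833462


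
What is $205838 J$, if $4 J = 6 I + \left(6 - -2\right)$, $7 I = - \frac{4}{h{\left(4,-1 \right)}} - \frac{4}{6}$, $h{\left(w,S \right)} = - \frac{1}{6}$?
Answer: $1440866$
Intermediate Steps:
$h{\left(w,S \right)} = - \frac{1}{6}$ ($h{\left(w,S \right)} = \left(-1\right) \frac{1}{6} = - \frac{1}{6}$)
$I = \frac{10}{3}$ ($I = \frac{- \frac{4}{- \frac{1}{6}} - \frac{4}{6}}{7} = \frac{\left(-4\right) \left(-6\right) - \frac{2}{3}}{7} = \frac{24 - \frac{2}{3}}{7} = \frac{1}{7} \cdot \frac{70}{3} = \frac{10}{3} \approx 3.3333$)
$J = 7$ ($J = \frac{6 \cdot \frac{10}{3} + \left(6 - -2\right)}{4} = \frac{20 + \left(6 + 2\right)}{4} = \frac{20 + 8}{4} = \frac{1}{4} \cdot 28 = 7$)
$205838 J = 205838 \cdot 7 = 1440866$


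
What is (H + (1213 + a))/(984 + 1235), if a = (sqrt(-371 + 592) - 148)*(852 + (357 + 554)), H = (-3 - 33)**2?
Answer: -258415/2219 + 1763*sqrt(221)/2219 ≈ -104.64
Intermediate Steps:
H = 1296 (H = (-36)**2 = 1296)
a = -260924 + 1763*sqrt(221) (a = (sqrt(221) - 148)*(852 + 911) = (-148 + sqrt(221))*1763 = -260924 + 1763*sqrt(221) ≈ -2.3472e+5)
(H + (1213 + a))/(984 + 1235) = (1296 + (1213 + (-260924 + 1763*sqrt(221))))/(984 + 1235) = (1296 + (-259711 + 1763*sqrt(221)))/2219 = (-258415 + 1763*sqrt(221))*(1/2219) = -258415/2219 + 1763*sqrt(221)/2219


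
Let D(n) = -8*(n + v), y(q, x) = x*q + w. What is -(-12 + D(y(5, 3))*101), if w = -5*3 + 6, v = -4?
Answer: 1628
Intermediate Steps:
w = -9 (w = -15 + 6 = -9)
y(q, x) = -9 + q*x (y(q, x) = x*q - 9 = q*x - 9 = -9 + q*x)
D(n) = 32 - 8*n (D(n) = -8*(n - 4) = -8*(-4 + n) = 32 - 8*n)
-(-12 + D(y(5, 3))*101) = -(-12 + (32 - 8*(-9 + 5*3))*101) = -(-12 + (32 - 8*(-9 + 15))*101) = -(-12 + (32 - 8*6)*101) = -(-12 + (32 - 48)*101) = -(-12 - 16*101) = -(-12 - 1616) = -1*(-1628) = 1628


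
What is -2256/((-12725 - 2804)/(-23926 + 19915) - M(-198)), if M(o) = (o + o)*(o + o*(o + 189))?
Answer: -9048816/2515971433 ≈ -0.0035965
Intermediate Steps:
M(o) = 2*o*(o + o*(189 + o)) (M(o) = (2*o)*(o + o*(189 + o)) = 2*o*(o + o*(189 + o)))
-2256/((-12725 - 2804)/(-23926 + 19915) - M(-198)) = -2256/((-12725 - 2804)/(-23926 + 19915) - 2*(-198)²*(190 - 198)) = -2256/(-15529/(-4011) - 2*39204*(-8)) = -2256/(-15529*(-1/4011) - 1*(-627264)) = -2256/(15529/4011 + 627264) = -2256/2515971433/4011 = -2256*4011/2515971433 = -9048816/2515971433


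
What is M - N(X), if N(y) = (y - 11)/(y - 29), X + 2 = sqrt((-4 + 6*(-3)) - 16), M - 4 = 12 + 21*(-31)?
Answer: -70534/111 + 2*I*sqrt(38)/111 ≈ -635.44 + 0.11107*I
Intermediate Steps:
M = -635 (M = 4 + (12 + 21*(-31)) = 4 + (12 - 651) = 4 - 639 = -635)
X = -2 + I*sqrt(38) (X = -2 + sqrt((-4 + 6*(-3)) - 16) = -2 + sqrt((-4 - 18) - 16) = -2 + sqrt(-22 - 16) = -2 + sqrt(-38) = -2 + I*sqrt(38) ≈ -2.0 + 6.1644*I)
N(y) = (-11 + y)/(-29 + y)
M - N(X) = -635 - (-11 + (-2 + I*sqrt(38)))/(-29 + (-2 + I*sqrt(38))) = -635 - (-13 + I*sqrt(38))/(-31 + I*sqrt(38))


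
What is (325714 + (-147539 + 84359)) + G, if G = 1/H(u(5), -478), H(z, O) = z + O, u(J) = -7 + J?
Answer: 126016319/480 ≈ 2.6253e+5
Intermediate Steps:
H(z, O) = O + z
G = -1/480 (G = 1/(-478 + (-7 + 5)) = 1/(-478 - 2) = 1/(-480) = -1/480 ≈ -0.0020833)
(325714 + (-147539 + 84359)) + G = (325714 + (-147539 + 84359)) - 1/480 = (325714 - 63180) - 1/480 = 262534 - 1/480 = 126016319/480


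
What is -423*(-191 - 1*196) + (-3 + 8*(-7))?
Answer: 163642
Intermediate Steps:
-423*(-191 - 1*196) + (-3 + 8*(-7)) = -423*(-191 - 196) + (-3 - 56) = -423*(-387) - 59 = 163701 - 59 = 163642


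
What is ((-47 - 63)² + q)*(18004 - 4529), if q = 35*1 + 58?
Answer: 164300675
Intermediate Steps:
q = 93 (q = 35 + 58 = 93)
((-47 - 63)² + q)*(18004 - 4529) = ((-47 - 63)² + 93)*(18004 - 4529) = ((-110)² + 93)*13475 = (12100 + 93)*13475 = 12193*13475 = 164300675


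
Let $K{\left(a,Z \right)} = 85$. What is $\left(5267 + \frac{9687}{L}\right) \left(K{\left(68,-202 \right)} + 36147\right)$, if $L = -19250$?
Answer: $\frac{262371603044}{1375} \approx 1.9082 \cdot 10^{8}$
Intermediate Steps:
$\left(5267 + \frac{9687}{L}\right) \left(K{\left(68,-202 \right)} + 36147\right) = \left(5267 + \frac{9687}{-19250}\right) \left(85 + 36147\right) = \left(5267 + 9687 \left(- \frac{1}{19250}\right)\right) 36232 = \left(5267 - \frac{9687}{19250}\right) 36232 = \frac{101380063}{19250} \cdot 36232 = \frac{262371603044}{1375}$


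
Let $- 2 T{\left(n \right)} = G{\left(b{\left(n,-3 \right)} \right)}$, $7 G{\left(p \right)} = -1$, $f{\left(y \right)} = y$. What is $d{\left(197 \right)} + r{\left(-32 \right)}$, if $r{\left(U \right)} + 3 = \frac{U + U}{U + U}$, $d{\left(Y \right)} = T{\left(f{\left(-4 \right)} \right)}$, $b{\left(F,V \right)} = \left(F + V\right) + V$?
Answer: $- \frac{27}{14} \approx -1.9286$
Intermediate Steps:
$b{\left(F,V \right)} = F + 2 V$
$G{\left(p \right)} = - \frac{1}{7}$ ($G{\left(p \right)} = \frac{1}{7} \left(-1\right) = - \frac{1}{7}$)
$T{\left(n \right)} = \frac{1}{14}$ ($T{\left(n \right)} = \left(- \frac{1}{2}\right) \left(- \frac{1}{7}\right) = \frac{1}{14}$)
$d{\left(Y \right)} = \frac{1}{14}$
$r{\left(U \right)} = -2$ ($r{\left(U \right)} = -3 + \frac{U + U}{U + U} = -3 + \frac{2 U}{2 U} = -3 + 2 U \frac{1}{2 U} = -3 + 1 = -2$)
$d{\left(197 \right)} + r{\left(-32 \right)} = \frac{1}{14} - 2 = - \frac{27}{14}$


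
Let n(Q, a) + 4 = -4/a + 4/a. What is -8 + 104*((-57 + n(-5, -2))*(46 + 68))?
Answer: -723224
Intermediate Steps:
n(Q, a) = -4 (n(Q, a) = -4 + (-4/a + 4/a) = -4 + 0 = -4)
-8 + 104*((-57 + n(-5, -2))*(46 + 68)) = -8 + 104*((-57 - 4)*(46 + 68)) = -8 + 104*(-61*114) = -8 + 104*(-6954) = -8 - 723216 = -723224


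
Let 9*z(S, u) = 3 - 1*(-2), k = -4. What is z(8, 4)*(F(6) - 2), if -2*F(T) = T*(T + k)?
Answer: -40/9 ≈ -4.4444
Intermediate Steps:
z(S, u) = 5/9 (z(S, u) = (3 - 1*(-2))/9 = (3 + 2)/9 = (⅑)*5 = 5/9)
F(T) = -T*(-4 + T)/2 (F(T) = -T*(T - 4)/2 = -T*(-4 + T)/2)
z(8, 4)*(F(6) - 2) = 5*((½)*6*(4 - 1*6) - 2)/9 = 5*((½)*6*(4 - 6) - 2)/9 = 5*((½)*6*(-2) - 2)/9 = 5*(-6 - 2)/9 = (5/9)*(-8) = -40/9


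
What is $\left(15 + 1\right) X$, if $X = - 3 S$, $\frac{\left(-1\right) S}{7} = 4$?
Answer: $1344$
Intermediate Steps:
$S = -28$ ($S = \left(-7\right) 4 = -28$)
$X = 84$ ($X = \left(-3\right) \left(-28\right) = 84$)
$\left(15 + 1\right) X = \left(15 + 1\right) 84 = 16 \cdot 84 = 1344$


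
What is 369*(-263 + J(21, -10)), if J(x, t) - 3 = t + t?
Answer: -103320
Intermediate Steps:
J(x, t) = 3 + 2*t (J(x, t) = 3 + (t + t) = 3 + 2*t)
369*(-263 + J(21, -10)) = 369*(-263 + (3 + 2*(-10))) = 369*(-263 + (3 - 20)) = 369*(-263 - 17) = 369*(-280) = -103320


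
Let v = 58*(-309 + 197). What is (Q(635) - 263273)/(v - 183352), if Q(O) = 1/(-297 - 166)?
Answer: 15236925/10987453 ≈ 1.3868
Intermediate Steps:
v = -6496 (v = 58*(-112) = -6496)
Q(O) = -1/463 (Q(O) = 1/(-463) = -1/463)
(Q(635) - 263273)/(v - 183352) = (-1/463 - 263273)/(-6496 - 183352) = -121895400/463/(-189848) = -121895400/463*(-1/189848) = 15236925/10987453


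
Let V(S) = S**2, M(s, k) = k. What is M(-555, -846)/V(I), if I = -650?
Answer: -423/211250 ≈ -0.0020024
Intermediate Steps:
M(-555, -846)/V(I) = -846/((-650)**2) = -846/422500 = -846*1/422500 = -423/211250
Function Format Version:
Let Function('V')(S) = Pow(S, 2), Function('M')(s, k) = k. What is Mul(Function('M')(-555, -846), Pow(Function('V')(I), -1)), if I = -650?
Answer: Rational(-423, 211250) ≈ -0.0020024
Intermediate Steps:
Mul(Function('M')(-555, -846), Pow(Function('V')(I), -1)) = Mul(-846, Pow(Pow(-650, 2), -1)) = Mul(-846, Pow(422500, -1)) = Mul(-846, Rational(1, 422500)) = Rational(-423, 211250)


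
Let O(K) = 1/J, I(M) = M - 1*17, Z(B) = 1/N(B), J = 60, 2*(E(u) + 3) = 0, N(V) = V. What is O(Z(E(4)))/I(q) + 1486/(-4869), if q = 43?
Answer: -771097/2531880 ≈ -0.30455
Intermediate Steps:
E(u) = -3 (E(u) = -3 + (½)*0 = -3 + 0 = -3)
Z(B) = 1/B
I(M) = -17 + M (I(M) = M - 17 = -17 + M)
O(K) = 1/60
O(Z(E(4)))/I(q) + 1486/(-4869) = 1/(60*(-17 + 43)) + 1486/(-4869) = (1/60)/26 + 1486*(-1/4869) = (1/60)*(1/26) - 1486/4869 = 1/1560 - 1486/4869 = -771097/2531880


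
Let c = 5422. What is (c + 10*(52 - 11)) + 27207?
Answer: 33039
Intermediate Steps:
(c + 10*(52 - 11)) + 27207 = (5422 + 10*(52 - 11)) + 27207 = (5422 + 10*41) + 27207 = (5422 + 410) + 27207 = 5832 + 27207 = 33039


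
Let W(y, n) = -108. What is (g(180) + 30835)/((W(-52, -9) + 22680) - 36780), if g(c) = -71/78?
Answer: -2405059/1108224 ≈ -2.1702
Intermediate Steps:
g(c) = -71/78 (g(c) = -71*1/78 = -71/78)
(g(180) + 30835)/((W(-52, -9) + 22680) - 36780) = (-71/78 + 30835)/((-108 + 22680) - 36780) = 2405059/(78*(22572 - 36780)) = (2405059/78)/(-14208) = (2405059/78)*(-1/14208) = -2405059/1108224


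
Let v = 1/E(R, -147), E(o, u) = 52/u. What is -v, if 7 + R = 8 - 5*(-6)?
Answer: 147/52 ≈ 2.8269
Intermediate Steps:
R = 31 (R = -7 + (8 - 5*(-6)) = -7 + (8 + 30) = -7 + 38 = 31)
v = -147/52 (v = 1/(52/(-147)) = 1/(52*(-1/147)) = 1/(-52/147) = -147/52 ≈ -2.8269)
-v = -1*(-147/52) = 147/52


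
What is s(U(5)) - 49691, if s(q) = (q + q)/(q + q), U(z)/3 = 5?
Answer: -49690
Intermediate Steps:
U(z) = 15 (U(z) = 3*5 = 15)
s(q) = 1 (s(q) = (2*q)/((2*q)) = (2*q)*(1/(2*q)) = 1)
s(U(5)) - 49691 = 1 - 49691 = -49690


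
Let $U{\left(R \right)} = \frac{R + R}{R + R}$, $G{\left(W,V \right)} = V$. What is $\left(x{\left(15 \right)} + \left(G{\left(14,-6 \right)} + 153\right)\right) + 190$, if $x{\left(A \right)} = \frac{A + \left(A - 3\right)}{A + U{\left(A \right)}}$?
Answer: $\frac{5419}{16} \approx 338.69$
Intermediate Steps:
$U{\left(R \right)} = 1$ ($U{\left(R \right)} = \frac{2 R}{2 R} = 2 R \frac{1}{2 R} = 1$)
$x{\left(A \right)} = \frac{-3 + 2 A}{1 + A}$ ($x{\left(A \right)} = \frac{A + \left(A - 3\right)}{A + 1} = \frac{A + \left(-3 + A\right)}{1 + A} = \frac{-3 + 2 A}{1 + A}$)
$\left(x{\left(15 \right)} + \left(G{\left(14,-6 \right)} + 153\right)\right) + 190 = \left(\frac{-3 + 2 \cdot 15}{1 + 15} + \left(-6 + 153\right)\right) + 190 = \left(\frac{-3 + 30}{16} + 147\right) + 190 = \left(\frac{1}{16} \cdot 27 + 147\right) + 190 = \left(\frac{27}{16} + 147\right) + 190 = \frac{2379}{16} + 190 = \frac{5419}{16}$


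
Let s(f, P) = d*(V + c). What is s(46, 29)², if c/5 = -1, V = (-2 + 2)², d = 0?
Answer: 0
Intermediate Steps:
V = 0 (V = 0² = 0)
c = -5 (c = 5*(-1) = -5)
s(f, P) = 0 (s(f, P) = 0*(0 - 5) = 0*(-5) = 0)
s(46, 29)² = 0² = 0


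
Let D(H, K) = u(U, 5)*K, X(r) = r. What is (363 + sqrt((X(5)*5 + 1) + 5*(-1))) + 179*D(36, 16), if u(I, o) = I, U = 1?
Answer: 3227 + sqrt(21) ≈ 3231.6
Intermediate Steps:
D(H, K) = K (D(H, K) = 1*K = K)
(363 + sqrt((X(5)*5 + 1) + 5*(-1))) + 179*D(36, 16) = (363 + sqrt((5*5 + 1) + 5*(-1))) + 179*16 = (363 + sqrt((25 + 1) - 5)) + 2864 = (363 + sqrt(26 - 5)) + 2864 = (363 + sqrt(21)) + 2864 = 3227 + sqrt(21)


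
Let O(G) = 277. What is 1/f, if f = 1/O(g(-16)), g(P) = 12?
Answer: 277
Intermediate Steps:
f = 1/277 ≈ 0.0036101
1/f = 1/(1/277) = 277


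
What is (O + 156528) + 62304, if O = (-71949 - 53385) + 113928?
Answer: 207426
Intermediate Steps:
O = -11406 (O = -125334 + 113928 = -11406)
(O + 156528) + 62304 = (-11406 + 156528) + 62304 = 145122 + 62304 = 207426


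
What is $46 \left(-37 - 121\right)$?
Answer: $-7268$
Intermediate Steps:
$46 \left(-37 - 121\right) = 46 \left(-158\right) = -7268$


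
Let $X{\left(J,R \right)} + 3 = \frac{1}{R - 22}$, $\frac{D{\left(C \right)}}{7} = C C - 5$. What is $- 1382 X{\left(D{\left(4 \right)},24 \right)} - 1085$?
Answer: $2370$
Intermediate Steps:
$D{\left(C \right)} = -35 + 7 C^{2}$ ($D{\left(C \right)} = 7 \left(C C - 5\right) = 7 \left(C^{2} - 5\right) = 7 \left(-5 + C^{2}\right) = -35 + 7 C^{2}$)
$X{\left(J,R \right)} = -3 + \frac{1}{-22 + R}$ ($X{\left(J,R \right)} = -3 + \frac{1}{R - 22} = -3 + \frac{1}{-22 + R}$)
$- 1382 X{\left(D{\left(4 \right)},24 \right)} - 1085 = - 1382 \frac{67 - 72}{-22 + 24} - 1085 = - 1382 \frac{67 - 72}{2} - 1085 = - 1382 \cdot \frac{1}{2} \left(-5\right) - 1085 = \left(-1382\right) \left(- \frac{5}{2}\right) - 1085 = 3455 - 1085 = 2370$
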